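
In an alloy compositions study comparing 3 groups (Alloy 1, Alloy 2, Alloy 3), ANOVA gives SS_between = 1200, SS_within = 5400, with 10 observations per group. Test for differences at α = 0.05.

df_between = 2, df_within = 27. F = MS_between/MS_within = 600.0/200.0 = 3.0. F_crit ≈ 3.354. Fail to reject H₀.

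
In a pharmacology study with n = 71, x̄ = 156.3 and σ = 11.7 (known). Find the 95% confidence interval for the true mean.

CI = x̄ ± z*(σ/√n) = 156.3 ± 1.96(11.7/√71) = 156.3 ± 2.72 = (153.58, 159.02)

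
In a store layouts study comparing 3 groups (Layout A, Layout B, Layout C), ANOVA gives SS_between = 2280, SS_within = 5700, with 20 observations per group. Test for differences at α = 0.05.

df_between = 2, df_within = 57. F = MS_between/MS_within = 1140.0/100.0 = 11.4. F_crit ≈ 3.159. Reject H₀. At least one mean differs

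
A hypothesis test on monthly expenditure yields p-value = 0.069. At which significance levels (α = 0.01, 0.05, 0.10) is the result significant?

p = 0.069. Significant at: α = 0.1.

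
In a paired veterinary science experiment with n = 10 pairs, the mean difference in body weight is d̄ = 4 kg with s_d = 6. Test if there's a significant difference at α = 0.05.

t = d̄/(s_d/√n) = 4/(6/√10) = 2.108. df = 9, critical t = ±2.262. Fail to reject H₀.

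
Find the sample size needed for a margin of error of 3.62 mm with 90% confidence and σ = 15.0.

n = (z*σ/E)² = (1.645×15.0/3.62)² = 46.5 → n = 47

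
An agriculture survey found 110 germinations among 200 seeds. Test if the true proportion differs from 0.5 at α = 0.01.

p̂ = 0.55, p₀ = 0.5. z = (p̂ - p₀)/√(p₀(1-p₀)/n) = 1.414. Critical: ±2.576. Fail to reject H₀.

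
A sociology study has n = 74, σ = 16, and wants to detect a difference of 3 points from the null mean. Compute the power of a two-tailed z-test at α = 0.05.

SE = σ/√n = 16/√74 = 1.86. Non-centrality λ = d/SE = 3/1.86 = 1.613. Power ≈ Φ(λ - z_{α/2}) = Φ(1.613 - 1.96) = Φ(-0.347) = 0.364.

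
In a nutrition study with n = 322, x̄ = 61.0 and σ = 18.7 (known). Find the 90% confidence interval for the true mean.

CI = x̄ ± z*(σ/√n) = 61.0 ± 1.645(18.7/√322) = 61.0 ± 1.71 = (59.29, 62.71)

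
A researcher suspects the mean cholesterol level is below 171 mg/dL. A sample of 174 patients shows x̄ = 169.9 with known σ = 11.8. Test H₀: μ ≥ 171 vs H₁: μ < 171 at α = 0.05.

z = -1.23. Critical value: -1.645. Fail to reject H₀.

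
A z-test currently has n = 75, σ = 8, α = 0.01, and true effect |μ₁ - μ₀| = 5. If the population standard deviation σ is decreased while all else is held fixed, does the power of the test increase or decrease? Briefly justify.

Power increases: a smaller σ shrinks the standard error σ/√n, moving the sampling distribution under H₁ further from the critical value.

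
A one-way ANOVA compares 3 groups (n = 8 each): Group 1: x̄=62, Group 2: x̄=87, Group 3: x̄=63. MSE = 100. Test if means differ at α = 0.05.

Grand mean = 70.67. SS_between = 3205.33, MS_between = 1602.67. F = 16.027, F_crit ≈ 3.467. Reject H₀.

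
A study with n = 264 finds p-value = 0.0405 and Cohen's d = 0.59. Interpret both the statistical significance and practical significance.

Statistically significant (p = 0.0405 < 0.05). Cohen's d = 0.59 indicates a medium effect size. Both statistical and practical significance should be considered.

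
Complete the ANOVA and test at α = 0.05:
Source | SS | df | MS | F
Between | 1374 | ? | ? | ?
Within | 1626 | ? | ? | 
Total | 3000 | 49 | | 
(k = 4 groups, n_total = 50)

df_between = 3, df_within = 46. MS_between = 458.0, MS_within = 35.35. F = 12.957, F_crit ≈ 2.807. Reject H₀.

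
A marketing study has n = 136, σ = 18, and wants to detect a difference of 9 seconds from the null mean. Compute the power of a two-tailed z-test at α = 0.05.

SE = σ/√n = 18/√136 = 1.543. Non-centrality λ = d/SE = 9/1.543 = 5.831. Power ≈ Φ(λ - z_{α/2}) = Φ(5.831 - 1.96) = Φ(3.871) = 1.0.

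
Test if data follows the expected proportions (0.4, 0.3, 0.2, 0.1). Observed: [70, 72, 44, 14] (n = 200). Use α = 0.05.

Expected: [80.0, 60.0, 40.0, 20.0]. χ² = 5.85. df = 3, critical = 7.815. Fail to reject H₀.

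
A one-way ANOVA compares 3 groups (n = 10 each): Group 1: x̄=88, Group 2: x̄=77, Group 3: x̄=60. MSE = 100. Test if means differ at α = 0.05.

Grand mean = 75.0. SS_between = 3980.0, MS_between = 1990.0. F = 19.9, F_crit ≈ 3.354. Reject H₀.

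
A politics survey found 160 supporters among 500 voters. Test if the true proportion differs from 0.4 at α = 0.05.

p̂ = 0.32, p₀ = 0.4. z = (p̂ - p₀)/√(p₀(1-p₀)/n) = -3.651. Critical: ±1.96. Reject H₀.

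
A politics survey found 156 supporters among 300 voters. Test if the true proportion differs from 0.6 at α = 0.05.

p̂ = 0.52, p₀ = 0.6. z = (p̂ - p₀)/√(p₀(1-p₀)/n) = -2.828. Critical: ±1.96. Reject H₀.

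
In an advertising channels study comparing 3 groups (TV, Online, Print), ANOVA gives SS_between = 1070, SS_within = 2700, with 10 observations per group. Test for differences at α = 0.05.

df_between = 2, df_within = 27. F = MS_between/MS_within = 535.0/100.0 = 5.35. F_crit ≈ 3.354. Reject H₀. At least one mean differs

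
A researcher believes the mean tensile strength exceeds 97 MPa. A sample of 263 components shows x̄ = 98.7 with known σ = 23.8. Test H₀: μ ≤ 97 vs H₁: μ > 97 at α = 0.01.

z = 1.158. Critical value: 2.33. Fail to reject H₀.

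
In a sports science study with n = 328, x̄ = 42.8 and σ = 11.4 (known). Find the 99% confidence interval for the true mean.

CI = x̄ ± z*(σ/√n) = 42.8 ± 2.576(11.4/√328) = 42.8 ± 1.62 = (41.18, 44.42)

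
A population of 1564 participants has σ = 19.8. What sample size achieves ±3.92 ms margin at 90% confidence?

Without FPC: n₀ = (1.645×19.8/3.92)² = 69.038. With FPC: n = n₀N/(n₀+N-1) = 66.2 → n = 67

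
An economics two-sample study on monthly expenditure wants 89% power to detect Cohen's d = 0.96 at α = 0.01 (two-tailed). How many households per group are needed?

z_{α/2} = 2.576, z_β = Φ⁻¹(0.89) = 1.227. For large effect (d = 0.96): n per group = 2(z_{α/2} + z_β)²/d² = 2(2.576 + 1.227)²/0.96² = 31.4 → 32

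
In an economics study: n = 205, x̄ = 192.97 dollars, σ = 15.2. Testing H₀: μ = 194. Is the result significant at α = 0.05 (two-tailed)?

z = (192.97 - 194)/(15.2/√205) = -0.97. Since |z| ≤ 1.96, not significant at α = 0.05.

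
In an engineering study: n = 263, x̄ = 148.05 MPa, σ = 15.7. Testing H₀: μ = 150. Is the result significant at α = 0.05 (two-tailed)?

z = (148.05 - 150)/(15.7/√263) = -2.014. Since |z| > 1.96, significant at α = 0.05.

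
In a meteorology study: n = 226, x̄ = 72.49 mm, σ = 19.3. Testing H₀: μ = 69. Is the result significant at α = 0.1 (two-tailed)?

z = (72.49 - 69)/(19.3/√226) = 2.718. Since |z| > 1.645, significant at α = 0.1.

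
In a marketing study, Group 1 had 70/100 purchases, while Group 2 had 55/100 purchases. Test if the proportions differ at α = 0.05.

p̂₁ = 0.7, p̂₂ = 0.55, pooled p̂ = 0.625. z = 2.191. Critical: ±1.96. Reject H₀.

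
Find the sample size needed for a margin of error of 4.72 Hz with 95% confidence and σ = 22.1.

n = (z*σ/E)² = (1.96×22.1/4.72)² = 84.2 → n = 85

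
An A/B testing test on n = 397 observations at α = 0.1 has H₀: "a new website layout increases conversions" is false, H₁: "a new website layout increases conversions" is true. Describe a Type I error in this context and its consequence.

Type I error: rejecting H₀ when it is true — concluding that a new website layout increases conversions when in fact it is not. Consequence: rolling out a layout that doesn't actually help — wasted engineering effort.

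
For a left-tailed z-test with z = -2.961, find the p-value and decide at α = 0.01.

p = P(Z < -2.961) = Φ(-2.961) ≈ 0.0015. Since p < 0.01, reject H₀ (significant) at α = 0.01.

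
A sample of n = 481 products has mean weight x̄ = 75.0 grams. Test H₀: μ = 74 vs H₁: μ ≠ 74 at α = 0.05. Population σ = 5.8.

z = (x̄ - μ₀)/(σ/√n) = (75.0 - 74)/(5.8/√481) = 3.781. Critical value: ±1.96. Since |3.781| > 1.96, Reject H₀.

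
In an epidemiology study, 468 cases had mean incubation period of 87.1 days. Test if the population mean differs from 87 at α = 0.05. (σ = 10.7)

z = (x̄ - μ₀)/(σ/√n) = (87.1 - 87)/(10.7/√468) = 0.202. Critical value: ±1.96. Since |0.202| ≤ 1.96, Fail to reject H₀.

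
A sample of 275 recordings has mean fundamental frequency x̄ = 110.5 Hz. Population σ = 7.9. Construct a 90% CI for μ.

CI = x̄ ± z*(σ/√n) = 110.5 ± 1.645(7.9/√275) = 110.5 ± 0.78 = (109.72, 111.28)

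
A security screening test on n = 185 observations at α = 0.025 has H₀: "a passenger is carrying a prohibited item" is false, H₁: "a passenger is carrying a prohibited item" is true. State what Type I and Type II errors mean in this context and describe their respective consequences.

Type I (false positive): concluding that a passenger is carrying a prohibited item when it is not — detaining an innocent passenger — delay and inconvenience. Type II (false negative): failing to conclude that a passenger is carrying a prohibited item when it is — letting a prohibited item through — security breach. Which is costlier depends on domain priorities and is a judgement call rather than a statistical fact.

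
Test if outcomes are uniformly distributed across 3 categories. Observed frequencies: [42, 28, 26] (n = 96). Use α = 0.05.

Expected = 32 each. χ² = Σ(O-E)²/E = 4.75. df = 2, critical value = 5.991. Fail to reject H₀.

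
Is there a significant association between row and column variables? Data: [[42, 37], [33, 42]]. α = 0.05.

χ² = 1.293. df = 1, critical = 3.841. Fail to reject H₀. No evidence of dependence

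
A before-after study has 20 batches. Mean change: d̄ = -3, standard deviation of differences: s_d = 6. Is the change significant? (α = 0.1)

t = d̄/(s_d/√n) = -3/(6/√20) = -2.236. df = 19, critical t = ±1.729. Reject H₀.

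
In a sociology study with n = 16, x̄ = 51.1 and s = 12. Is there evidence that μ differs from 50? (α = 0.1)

t = (x̄ - μ₀)/(s/√n) = (51.1 - 50)/(12/√16) = 0.367. df = 15, critical t = ±1.753. Fail to reject H₀.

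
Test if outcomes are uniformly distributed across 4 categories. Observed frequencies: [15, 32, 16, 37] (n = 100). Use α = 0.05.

Expected = 25 each. χ² = Σ(O-E)²/E = 14.96. df = 3, critical value = 7.815. Reject H₀.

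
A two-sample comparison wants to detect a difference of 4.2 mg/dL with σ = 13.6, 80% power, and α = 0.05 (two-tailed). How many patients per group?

n per group = 2(z_α/2 + z_β)²σ²/d² = 2×(1.96 + 0.84)²×13.6²/4.2² = 164.4 → n = 165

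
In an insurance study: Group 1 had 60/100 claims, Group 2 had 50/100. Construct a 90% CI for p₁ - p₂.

p̂₁ = 0.6, p̂₂ = 0.5. Difference = 0.1. CI = (-0.015, 0.215)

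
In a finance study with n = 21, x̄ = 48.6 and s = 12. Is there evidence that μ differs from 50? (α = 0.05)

t = (x̄ - μ₀)/(s/√n) = (48.6 - 50)/(12/√21) = -0.535. df = 20, critical t = ±2.086. Fail to reject H₀.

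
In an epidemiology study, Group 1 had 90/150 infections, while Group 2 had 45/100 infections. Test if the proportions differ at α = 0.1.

p̂₁ = 0.6, p̂₂ = 0.45, pooled p̂ = 0.54. z = 2.331. Critical: ±1.645. Reject H₀.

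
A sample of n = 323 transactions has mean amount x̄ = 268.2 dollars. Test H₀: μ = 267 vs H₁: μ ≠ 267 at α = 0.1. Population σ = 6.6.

z = (x̄ - μ₀)/(σ/√n) = (268.2 - 267)/(6.6/√323) = 3.268. Critical value: ±1.645. Since |3.268| > 1.645, Reject H₀.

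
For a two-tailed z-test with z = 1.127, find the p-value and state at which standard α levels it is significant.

p = 2·P(Z > |1.127|) = 2·(1 - Φ(1.127)) ≈ 0.2597. Not significant at any standard level.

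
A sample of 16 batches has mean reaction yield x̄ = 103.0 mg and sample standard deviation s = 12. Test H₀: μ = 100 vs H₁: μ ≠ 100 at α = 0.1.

t = (x̄ - μ₀)/(s/√n) = (103.0 - 100)/(12/√16) = 1.0. df = 15, critical t = ±1.753. Fail to reject H₀.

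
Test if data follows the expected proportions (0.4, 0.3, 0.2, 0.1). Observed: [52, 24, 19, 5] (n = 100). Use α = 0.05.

Expected: [40.0, 30.0, 20.0, 10.0]. χ² = 7.35. df = 3, critical = 7.815. Fail to reject H₀.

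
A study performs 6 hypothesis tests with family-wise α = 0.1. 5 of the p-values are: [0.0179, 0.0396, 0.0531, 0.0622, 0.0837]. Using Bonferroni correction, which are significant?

Bonferroni α = 0.1/6 = 0.01667. None of the given p-values are significant.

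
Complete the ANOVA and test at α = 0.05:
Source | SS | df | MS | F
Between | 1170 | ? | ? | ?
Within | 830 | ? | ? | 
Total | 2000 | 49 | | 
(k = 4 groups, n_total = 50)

df_between = 3, df_within = 46. MS_between = 390.0, MS_within = 18.04. F = 21.614, F_crit ≈ 2.807. Reject H₀.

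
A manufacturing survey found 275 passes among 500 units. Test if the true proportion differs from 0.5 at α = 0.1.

p̂ = 0.55, p₀ = 0.5. z = (p̂ - p₀)/√(p₀(1-p₀)/n) = 2.236. Critical: ±1.645. Reject H₀.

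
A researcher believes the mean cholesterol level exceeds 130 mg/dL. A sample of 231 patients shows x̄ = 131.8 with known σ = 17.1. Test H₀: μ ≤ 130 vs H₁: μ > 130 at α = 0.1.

z = 1.6. Critical value: 1.28. Reject H₀.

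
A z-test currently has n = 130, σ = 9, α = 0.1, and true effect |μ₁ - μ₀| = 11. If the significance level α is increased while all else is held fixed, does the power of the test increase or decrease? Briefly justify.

Power increases: a larger α lowers the critical value, so more of the H₁ sampling distribution falls in the rejection region.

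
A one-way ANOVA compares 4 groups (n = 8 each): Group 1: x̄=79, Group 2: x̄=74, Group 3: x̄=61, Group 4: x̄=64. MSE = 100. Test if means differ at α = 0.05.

Grand mean = 69.5. SS_between = 1704.0, MS_between = 568.0. F = 5.68, F_crit ≈ 2.947. Reject H₀.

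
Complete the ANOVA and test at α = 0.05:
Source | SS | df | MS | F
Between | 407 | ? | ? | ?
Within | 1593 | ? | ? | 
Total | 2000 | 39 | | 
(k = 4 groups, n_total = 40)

df_between = 3, df_within = 36. MS_between = 135.67, MS_within = 44.25. F = 3.066, F_crit ≈ 2.866. Reject H₀.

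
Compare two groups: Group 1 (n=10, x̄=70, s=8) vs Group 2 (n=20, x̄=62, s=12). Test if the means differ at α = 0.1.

Pooled sp = 10.88. t = 1.899, df = 28. Critical t = ±1.701. Reject H₀.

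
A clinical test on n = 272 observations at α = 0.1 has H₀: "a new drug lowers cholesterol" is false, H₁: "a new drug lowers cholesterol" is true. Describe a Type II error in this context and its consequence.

Type II error: failing to reject H₀ when it is false — concluding that a new drug lowers cholesterol is not supported when in fact it is. Consequence: shelving an effective drug — patients miss out on a treatment that would have helped.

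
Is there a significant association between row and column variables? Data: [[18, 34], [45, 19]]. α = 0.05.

χ² = 14.733. df = 1, critical = 3.841. Reject H₀. Variables are dependent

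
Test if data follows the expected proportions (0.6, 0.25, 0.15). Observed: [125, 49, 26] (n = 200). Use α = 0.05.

Expected: [120.0, 50.0, 30.0]. χ² = 0.762. df = 2, critical = 5.991. Fail to reject H₀.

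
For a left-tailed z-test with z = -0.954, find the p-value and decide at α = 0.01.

p = P(Z < -0.954) = Φ(-0.954) ≈ 0.17. Since p ≥ 0.01, fail to reject H₀ (not significant) at α = 0.01.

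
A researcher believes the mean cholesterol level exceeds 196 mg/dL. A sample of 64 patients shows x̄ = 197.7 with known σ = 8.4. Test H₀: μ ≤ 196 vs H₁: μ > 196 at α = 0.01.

z = 1.619. Critical value: 2.33. Fail to reject H₀.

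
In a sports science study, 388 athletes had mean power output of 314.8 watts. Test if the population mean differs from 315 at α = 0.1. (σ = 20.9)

z = (x̄ - μ₀)/(σ/√n) = (314.8 - 315)/(20.9/√388) = -0.188. Critical value: ±1.645. Since |-0.188| ≤ 1.645, Fail to reject H₀.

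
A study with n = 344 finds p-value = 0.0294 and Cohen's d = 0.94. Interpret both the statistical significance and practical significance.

Statistically significant (p = 0.0294 < 0.05). Cohen's d = 0.94 indicates a large effect size. Both statistical and practical significance should be considered.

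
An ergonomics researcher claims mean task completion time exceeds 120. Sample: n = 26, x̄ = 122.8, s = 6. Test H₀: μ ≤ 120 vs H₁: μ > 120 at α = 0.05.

t = (122.8 - 120)/(6/√26) = 2.38, df = 25. Critical t = 1.708. Reject H₀.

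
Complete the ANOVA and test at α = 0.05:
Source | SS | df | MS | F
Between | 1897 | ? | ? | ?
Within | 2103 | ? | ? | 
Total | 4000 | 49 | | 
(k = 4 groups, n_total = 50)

df_between = 3, df_within = 46. MS_between = 632.33, MS_within = 45.72. F = 13.831, F_crit ≈ 2.807. Reject H₀.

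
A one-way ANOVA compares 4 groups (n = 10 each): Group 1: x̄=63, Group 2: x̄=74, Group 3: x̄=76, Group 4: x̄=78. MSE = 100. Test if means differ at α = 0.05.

Grand mean = 72.75. SS_between = 1347.5, MS_between = 449.17. F = 4.492, F_crit ≈ 2.866. Reject H₀.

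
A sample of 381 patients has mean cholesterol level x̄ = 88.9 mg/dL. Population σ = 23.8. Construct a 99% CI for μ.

CI = x̄ ± z*(σ/√n) = 88.9 ± 2.576(23.8/√381) = 88.9 ± 3.14 = (85.76, 92.04)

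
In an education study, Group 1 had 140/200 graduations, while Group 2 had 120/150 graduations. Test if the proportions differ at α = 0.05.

p̂₁ = 0.7, p̂₂ = 0.8, pooled p̂ = 0.743. z = -2.118. Critical: ±1.96. Reject H₀.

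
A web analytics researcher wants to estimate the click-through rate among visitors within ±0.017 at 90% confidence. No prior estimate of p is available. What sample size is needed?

Conservative approach: use p = 0.5 (maximizes p(1-p) = 0.25). n = z²(0.25)/E² = 1.645²×0.25/0.017² = 2340.9 → n = 2341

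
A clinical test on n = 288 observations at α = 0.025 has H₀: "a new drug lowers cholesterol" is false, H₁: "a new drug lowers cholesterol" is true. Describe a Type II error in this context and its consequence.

Type II error: failing to reject H₀ when it is false — concluding that a new drug lowers cholesterol is not supported when in fact it is. Consequence: shelving an effective drug — patients miss out on a treatment that would have helped.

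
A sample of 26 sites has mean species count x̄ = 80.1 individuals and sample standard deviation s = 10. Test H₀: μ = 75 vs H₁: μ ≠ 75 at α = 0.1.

t = (x̄ - μ₀)/(s/√n) = (80.1 - 75)/(10/√26) = 2.6. df = 25, critical t = ±1.708. Reject H₀.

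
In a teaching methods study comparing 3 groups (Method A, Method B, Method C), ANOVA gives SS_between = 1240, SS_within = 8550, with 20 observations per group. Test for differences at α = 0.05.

df_between = 2, df_within = 57. F = MS_between/MS_within = 620.0/150.0 = 4.133. F_crit ≈ 3.159. Reject H₀. At least one mean differs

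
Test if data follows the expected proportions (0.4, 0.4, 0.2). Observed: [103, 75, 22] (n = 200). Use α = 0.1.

Expected: [80.0, 80.0, 40.0]. χ² = 15.025. df = 2, critical = 4.605. Reject H₀.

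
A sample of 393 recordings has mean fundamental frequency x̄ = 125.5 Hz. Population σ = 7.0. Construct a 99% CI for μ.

CI = x̄ ± z*(σ/√n) = 125.5 ± 2.576(7.0/√393) = 125.5 ± 0.91 = (124.59, 126.41)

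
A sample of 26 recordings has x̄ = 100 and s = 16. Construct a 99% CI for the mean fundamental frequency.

CI = x̄ ± t*(s/√n) = 100 ± 2.787(16/√26) = (91.25, 108.75)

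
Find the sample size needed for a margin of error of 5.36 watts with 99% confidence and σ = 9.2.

n = (z*σ/E)² = (2.576×9.2/5.36)² = 19.5 → n = 20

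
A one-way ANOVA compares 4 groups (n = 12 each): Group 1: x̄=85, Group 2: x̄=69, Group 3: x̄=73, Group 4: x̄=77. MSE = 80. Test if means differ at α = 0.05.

Grand mean = 76.0. SS_between = 1680.0, MS_between = 560.0. F = 7.0, F_crit ≈ 2.816. Reject H₀.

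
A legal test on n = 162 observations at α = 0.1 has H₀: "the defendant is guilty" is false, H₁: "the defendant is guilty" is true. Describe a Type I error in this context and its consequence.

Type I error: rejecting H₀ when it is true — concluding that the defendant is guilty when in fact it is not. Consequence: convicting an innocent person.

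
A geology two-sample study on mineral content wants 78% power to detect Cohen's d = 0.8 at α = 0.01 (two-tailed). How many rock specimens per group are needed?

z_{α/2} = 2.576, z_β = Φ⁻¹(0.78) = 0.772. For large effect (d = 0.8): n per group = 2(z_{α/2} + z_β)²/d² = 2(2.576 + 0.772)²/0.8² = 35.03 → 36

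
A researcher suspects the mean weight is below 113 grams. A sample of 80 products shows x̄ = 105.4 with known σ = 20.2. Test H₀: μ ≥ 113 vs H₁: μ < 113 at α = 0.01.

z = -3.365. Critical value: -2.33. Reject H₀.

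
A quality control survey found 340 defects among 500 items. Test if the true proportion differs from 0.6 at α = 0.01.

p̂ = 0.68, p₀ = 0.6. z = (p̂ - p₀)/√(p₀(1-p₀)/n) = 3.651. Critical: ±2.576. Reject H₀.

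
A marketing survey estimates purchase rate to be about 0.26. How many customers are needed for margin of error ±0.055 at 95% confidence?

n = z²p(1-p)/E² = 1.96²×0.26×0.74/0.055² = 244.3 → n = 245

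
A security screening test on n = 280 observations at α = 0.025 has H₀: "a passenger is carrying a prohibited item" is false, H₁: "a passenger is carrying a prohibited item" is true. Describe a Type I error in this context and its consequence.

Type I error: rejecting H₀ when it is true — concluding that a passenger is carrying a prohibited item when in fact it is not. Consequence: detaining an innocent passenger — delay and inconvenience.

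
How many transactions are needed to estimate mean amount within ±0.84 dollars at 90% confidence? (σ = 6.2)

n = (z*σ/E)² = (1.645×6.2/0.84)² = 147.4 → n = 148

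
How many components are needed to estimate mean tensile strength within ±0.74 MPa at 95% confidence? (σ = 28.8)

n = (z*σ/E)² = (1.96×28.8/0.74)² = 5818.8 → n = 5819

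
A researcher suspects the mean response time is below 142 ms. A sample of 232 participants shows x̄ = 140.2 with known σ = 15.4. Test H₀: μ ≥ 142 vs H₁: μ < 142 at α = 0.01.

z = -1.78. Critical value: -2.33. Fail to reject H₀.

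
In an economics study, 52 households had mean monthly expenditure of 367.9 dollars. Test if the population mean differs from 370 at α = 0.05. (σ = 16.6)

z = (x̄ - μ₀)/(σ/√n) = (367.9 - 370)/(16.6/√52) = -0.912. Critical value: ±1.96. Since |-0.912| ≤ 1.96, Fail to reject H₀.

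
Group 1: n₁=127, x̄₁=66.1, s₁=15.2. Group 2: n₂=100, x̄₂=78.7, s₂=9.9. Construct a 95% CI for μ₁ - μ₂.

Difference = -12.6. SE = √(15.2²/127 + 9.9²/100) = 1.673. CI = (-15.88, -9.32)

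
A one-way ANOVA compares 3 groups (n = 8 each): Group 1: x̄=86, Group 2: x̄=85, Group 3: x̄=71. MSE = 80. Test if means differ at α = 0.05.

Grand mean = 80.67. SS_between = 1125.33, MS_between = 562.67. F = 7.033, F_crit ≈ 3.467. Reject H₀.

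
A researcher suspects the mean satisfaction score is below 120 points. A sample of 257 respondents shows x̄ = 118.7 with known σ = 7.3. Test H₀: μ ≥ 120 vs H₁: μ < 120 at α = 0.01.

z = -2.855. Critical value: -2.33. Reject H₀.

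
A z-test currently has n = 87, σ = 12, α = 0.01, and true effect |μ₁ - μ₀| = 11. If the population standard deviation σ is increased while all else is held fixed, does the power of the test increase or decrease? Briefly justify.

Power decreases: a larger σ inflates the standard error σ/√n, pulling the sampling distribution under H₁ back toward the critical value.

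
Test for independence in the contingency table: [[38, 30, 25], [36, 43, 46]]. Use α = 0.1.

χ² = 3.969. df = 2, critical = 4.605. Fail to reject H₀. No evidence of dependence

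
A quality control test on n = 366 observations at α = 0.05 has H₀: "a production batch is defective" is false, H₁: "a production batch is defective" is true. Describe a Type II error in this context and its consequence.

Type II error: failing to reject H₀ when it is false — concluding that a production batch is defective is not supported when in fact it is. Consequence: shipping a defective batch — faulty products reach customers.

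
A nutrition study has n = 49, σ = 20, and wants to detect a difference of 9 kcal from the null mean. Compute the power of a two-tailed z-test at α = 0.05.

SE = σ/√n = 20/√49 = 2.857. Non-centrality λ = d/SE = 9/2.857 = 3.15. Power ≈ Φ(λ - z_{α/2}) = Φ(3.15 - 1.96) = Φ(1.19) = 0.883.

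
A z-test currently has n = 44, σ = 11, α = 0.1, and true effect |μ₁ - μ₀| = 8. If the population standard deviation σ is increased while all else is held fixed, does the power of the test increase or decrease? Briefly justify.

Power decreases: a larger σ inflates the standard error σ/√n, pulling the sampling distribution under H₁ back toward the critical value.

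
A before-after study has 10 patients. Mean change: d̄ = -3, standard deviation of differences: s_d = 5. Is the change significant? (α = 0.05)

t = d̄/(s_d/√n) = -3/(5/√10) = -1.897. df = 9, critical t = ±2.262. Fail to reject H₀.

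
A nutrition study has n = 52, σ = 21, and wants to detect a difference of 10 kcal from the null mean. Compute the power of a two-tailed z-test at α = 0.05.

SE = σ/√n = 21/√52 = 2.912. Non-centrality λ = d/SE = 10/2.912 = 3.434. Power ≈ Φ(λ - z_{α/2}) = Φ(3.434 - 1.96) = Φ(1.474) = 0.93.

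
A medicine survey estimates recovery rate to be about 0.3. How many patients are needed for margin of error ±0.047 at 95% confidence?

n = z²p(1-p)/E² = 1.96²×0.3×0.7/0.047² = 365.2 → n = 366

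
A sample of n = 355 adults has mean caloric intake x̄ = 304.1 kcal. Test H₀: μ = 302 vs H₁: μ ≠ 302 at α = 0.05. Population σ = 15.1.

z = (x̄ - μ₀)/(σ/√n) = (304.1 - 302)/(15.1/√355) = 2.62. Critical value: ±1.96. Since |2.62| > 1.96, Reject H₀.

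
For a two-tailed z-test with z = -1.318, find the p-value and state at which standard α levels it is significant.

p = 2·P(Z > |-1.318|) = 2·(1 - Φ(1.318)) ≈ 0.1875. Not significant at any standard level.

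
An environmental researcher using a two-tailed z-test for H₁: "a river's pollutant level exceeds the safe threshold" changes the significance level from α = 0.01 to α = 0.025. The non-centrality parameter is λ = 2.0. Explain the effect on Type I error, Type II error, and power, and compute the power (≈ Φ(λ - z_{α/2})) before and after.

Increasing α from 0.01 to 0.025:
• Type I error rate increases (α is the Type I rate by definition).
• Critical value moves from z_{α/2} = 2.576 to 2.241, so power = Φ(λ - z_{α/2}) goes from Φ(2.0 - 2.576) = 0.282 to Φ(2.0 - 2.241) = 0.405.
• Type II error rate β = 1 - power therefore decreases (0.718 → 0.595).
Appropriate when false negatives are costly — here, allowing unsafe pollution to continue.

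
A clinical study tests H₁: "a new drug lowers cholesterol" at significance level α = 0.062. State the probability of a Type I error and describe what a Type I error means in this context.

P(Type I error) = α = 0.062. A Type I error is rejecting H₀ when H₀ is actually true (false positive) — here, concluding that a new drug lowers cholesterol when in fact this is not the case. Consequence: approving an ineffective drug — patients take a useless medication and may skip effective alternatives.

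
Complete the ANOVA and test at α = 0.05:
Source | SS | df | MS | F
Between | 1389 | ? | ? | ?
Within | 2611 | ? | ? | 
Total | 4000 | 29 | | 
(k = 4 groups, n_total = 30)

df_between = 3, df_within = 26. MS_between = 463.0, MS_within = 100.42. F = 4.61, F_crit ≈ 2.975. Reject H₀.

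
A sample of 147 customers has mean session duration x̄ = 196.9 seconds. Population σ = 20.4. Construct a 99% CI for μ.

CI = x̄ ± z*(σ/√n) = 196.9 ± 2.576(20.4/√147) = 196.9 ± 4.33 = (192.57, 201.23)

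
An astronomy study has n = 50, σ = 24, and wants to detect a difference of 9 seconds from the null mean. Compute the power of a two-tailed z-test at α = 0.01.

SE = σ/√n = 24/√50 = 3.394. Non-centrality λ = d/SE = 9/3.394 = 2.652. Power ≈ Φ(λ - z_{α/2}) = Φ(2.652 - 2.576) = Φ(0.076) = 0.53.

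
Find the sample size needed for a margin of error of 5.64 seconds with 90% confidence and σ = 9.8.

n = (z*σ/E)² = (1.645×9.8/5.64)² = 8.2 → n = 9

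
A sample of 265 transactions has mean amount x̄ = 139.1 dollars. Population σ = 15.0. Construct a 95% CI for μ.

CI = x̄ ± z*(σ/√n) = 139.1 ± 1.96(15.0/√265) = 139.1 ± 1.81 = (137.29, 140.91)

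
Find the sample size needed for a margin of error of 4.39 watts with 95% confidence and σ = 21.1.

n = (z*σ/E)² = (1.96×21.1/4.39)² = 88.7 → n = 89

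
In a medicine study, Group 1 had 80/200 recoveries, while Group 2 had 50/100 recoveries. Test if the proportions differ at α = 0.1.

p̂₁ = 0.4, p̂₂ = 0.5, pooled p̂ = 0.433. z = -1.648. Critical: ±1.645. Reject H₀.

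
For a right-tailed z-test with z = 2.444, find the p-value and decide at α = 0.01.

p = P(Z > 2.444) = 1 - Φ(2.444) ≈ 0.0073. Since p < 0.01, reject H₀ (significant) at α = 0.01.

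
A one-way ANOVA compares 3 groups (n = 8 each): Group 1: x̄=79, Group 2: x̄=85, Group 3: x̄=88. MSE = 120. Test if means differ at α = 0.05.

Grand mean = 84.0. SS_between = 336.0, MS_between = 168.0. F = 1.4, F_crit ≈ 3.467. Fail to reject H₀.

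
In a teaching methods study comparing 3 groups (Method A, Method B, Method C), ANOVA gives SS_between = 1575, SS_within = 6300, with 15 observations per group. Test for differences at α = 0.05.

df_between = 2, df_within = 42. F = MS_between/MS_within = 787.5/150.0 = 5.25. F_crit ≈ 3.22. Reject H₀. At least one mean differs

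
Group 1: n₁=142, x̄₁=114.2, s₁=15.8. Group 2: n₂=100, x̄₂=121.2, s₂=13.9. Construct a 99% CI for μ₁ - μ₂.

Difference = -7.0. SE = √(15.8²/142 + 13.9²/100) = 1.921. CI = (-11.95, -2.05)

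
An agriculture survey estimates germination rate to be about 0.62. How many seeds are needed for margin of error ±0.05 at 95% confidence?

n = z²p(1-p)/E² = 1.96²×0.62×0.38/0.05² = 362.03 → n = 363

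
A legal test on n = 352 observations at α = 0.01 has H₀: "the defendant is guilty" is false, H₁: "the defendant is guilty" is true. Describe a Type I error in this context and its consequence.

Type I error: rejecting H₀ when it is true — concluding that the defendant is guilty when in fact it is not. Consequence: convicting an innocent person.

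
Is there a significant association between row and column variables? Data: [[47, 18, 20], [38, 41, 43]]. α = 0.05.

χ² = 12.089. df = 2, critical = 5.991. Reject H₀. Variables are dependent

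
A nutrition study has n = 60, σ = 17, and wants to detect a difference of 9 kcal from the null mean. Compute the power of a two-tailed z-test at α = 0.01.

SE = σ/√n = 17/√60 = 2.195. Non-centrality λ = d/SE = 9/2.195 = 4.101. Power ≈ Φ(λ - z_{α/2}) = Φ(4.101 - 2.576) = Φ(1.525) = 0.936.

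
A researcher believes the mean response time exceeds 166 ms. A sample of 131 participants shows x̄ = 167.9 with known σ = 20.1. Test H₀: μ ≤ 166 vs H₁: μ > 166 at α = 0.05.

z = 1.082. Critical value: 1.645. Fail to reject H₀.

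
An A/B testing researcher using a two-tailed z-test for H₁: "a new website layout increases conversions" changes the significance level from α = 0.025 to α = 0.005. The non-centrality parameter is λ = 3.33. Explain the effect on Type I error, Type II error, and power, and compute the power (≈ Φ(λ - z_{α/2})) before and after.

Decreasing α from 0.025 to 0.005:
• Type I error rate decreases (α is the Type I rate by definition).
• Critical value moves from z_{α/2} = 2.241 to 2.807, so power = Φ(λ - z_{α/2}) goes from Φ(3.33 - 2.241) = 0.862 to Φ(3.33 - 2.807) = 0.7.
• Type II error rate β = 1 - power therefore increases (0.138 → 0.3).
Appropriate when false positives are costly — here, rolling out a layout that doesn't actually help — wasted engineering effort.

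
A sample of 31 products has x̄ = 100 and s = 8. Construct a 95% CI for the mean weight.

CI = x̄ ± t*(s/√n) = 100 ± 2.042(8/√31) = (97.07, 102.93)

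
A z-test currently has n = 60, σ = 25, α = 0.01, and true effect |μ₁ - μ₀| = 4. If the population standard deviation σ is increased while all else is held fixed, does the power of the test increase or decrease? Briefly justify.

Power decreases: a larger σ inflates the standard error σ/√n, pulling the sampling distribution under H₁ back toward the critical value.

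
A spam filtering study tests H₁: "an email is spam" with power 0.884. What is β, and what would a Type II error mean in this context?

β = 1 - power = 1 - 0.884 = 0.116. A Type II error is failing to reject H₀ when H₀ is false (false negative) — here, failing to conclude that an email is spam when in fact it is true. Consequence: a spam email lands in the inbox.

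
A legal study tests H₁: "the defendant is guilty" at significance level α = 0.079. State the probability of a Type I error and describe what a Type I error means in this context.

P(Type I error) = α = 0.079. A Type I error is rejecting H₀ when H₀ is actually true (false positive) — here, concluding that the defendant is guilty when in fact this is not the case. Consequence: convicting an innocent person.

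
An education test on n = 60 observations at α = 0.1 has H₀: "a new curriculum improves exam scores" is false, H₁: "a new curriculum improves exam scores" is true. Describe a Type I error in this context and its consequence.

Type I error: rejecting H₀ when it is true — concluding that a new curriculum improves exam scores when in fact it is not. Consequence: adopting a curriculum that gives no real benefit — disruption for nothing.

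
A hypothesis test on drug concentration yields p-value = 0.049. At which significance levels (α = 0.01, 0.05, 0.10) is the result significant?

p = 0.049. Significant at: α = 0.05, 0.1.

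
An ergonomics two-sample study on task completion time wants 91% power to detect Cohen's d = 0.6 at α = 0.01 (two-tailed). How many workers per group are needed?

z_{α/2} = 2.576, z_β = Φ⁻¹(0.91) = 1.341. For medium effect (d = 0.6): n per group = 2(z_{α/2} + z_β)²/d² = 2(2.576 + 1.341)²/0.6² = 85.2 → 86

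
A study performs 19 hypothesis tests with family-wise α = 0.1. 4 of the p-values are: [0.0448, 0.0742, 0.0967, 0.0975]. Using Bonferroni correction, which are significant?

Bonferroni α = 0.1/19 = 0.00526. None of the given p-values are significant.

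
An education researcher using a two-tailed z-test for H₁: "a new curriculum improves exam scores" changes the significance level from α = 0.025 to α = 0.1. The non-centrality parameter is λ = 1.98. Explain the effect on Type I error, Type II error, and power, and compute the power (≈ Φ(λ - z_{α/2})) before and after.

Increasing α from 0.025 to 0.1:
• Type I error rate increases (α is the Type I rate by definition).
• Critical value moves from z_{α/2} = 2.241 to 1.645, so power = Φ(λ - z_{α/2}) goes from Φ(1.98 - 2.241) = 0.397 to Φ(1.98 - 1.645) = 0.631.
• Type II error rate β = 1 - power therefore decreases (0.603 → 0.369).
Appropriate when false negatives are costly — here, keeping the old curriculum when the new one would have helped students.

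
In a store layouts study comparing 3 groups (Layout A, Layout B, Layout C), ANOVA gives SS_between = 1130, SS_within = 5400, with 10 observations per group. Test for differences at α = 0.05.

df_between = 2, df_within = 27. F = MS_between/MS_within = 565.0/200.0 = 2.825. F_crit ≈ 3.354. Fail to reject H₀.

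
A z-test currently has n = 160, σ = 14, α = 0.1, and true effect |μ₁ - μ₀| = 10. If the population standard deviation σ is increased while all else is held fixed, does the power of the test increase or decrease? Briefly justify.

Power decreases: a larger σ inflates the standard error σ/√n, pulling the sampling distribution under H₁ back toward the critical value.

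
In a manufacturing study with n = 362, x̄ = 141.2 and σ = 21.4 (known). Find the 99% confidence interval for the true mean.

CI = x̄ ± z*(σ/√n) = 141.2 ± 2.576(21.4/√362) = 141.2 ± 2.9 = (138.3, 144.1)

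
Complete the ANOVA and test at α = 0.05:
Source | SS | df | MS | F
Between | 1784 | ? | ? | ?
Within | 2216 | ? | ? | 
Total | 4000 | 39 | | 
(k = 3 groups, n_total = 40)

df_between = 2, df_within = 37. MS_between = 892.0, MS_within = 59.89. F = 14.894, F_crit ≈ 3.252. Reject H₀.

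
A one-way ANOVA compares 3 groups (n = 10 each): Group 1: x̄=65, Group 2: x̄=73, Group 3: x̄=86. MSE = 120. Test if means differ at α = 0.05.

Grand mean = 74.67. SS_between = 2246.67, MS_between = 1123.33. F = 9.361, F_crit ≈ 3.354. Reject H₀.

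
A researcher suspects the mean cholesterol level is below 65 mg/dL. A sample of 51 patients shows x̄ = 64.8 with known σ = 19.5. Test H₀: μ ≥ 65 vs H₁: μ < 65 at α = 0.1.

z = -0.073. Critical value: -1.28. Fail to reject H₀.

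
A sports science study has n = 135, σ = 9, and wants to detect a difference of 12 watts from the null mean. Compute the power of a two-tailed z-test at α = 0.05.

SE = σ/√n = 9/√135 = 0.775. Non-centrality λ = d/SE = 12/0.775 = 15.492. Power ≈ Φ(λ - z_{α/2}) = Φ(15.492 - 1.96) = Φ(13.532) = 1.0.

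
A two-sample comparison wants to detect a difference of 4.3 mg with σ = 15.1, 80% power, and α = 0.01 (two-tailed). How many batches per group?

n per group = 2(z_α/2 + z_β)²σ²/d² = 2×(2.576 + 0.84)²×15.1²/4.3² = 287.8 → n = 288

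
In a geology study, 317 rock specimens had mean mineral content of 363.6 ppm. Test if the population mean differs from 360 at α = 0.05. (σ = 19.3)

z = (x̄ - μ₀)/(σ/√n) = (363.6 - 360)/(19.3/√317) = 3.321. Critical value: ±1.96. Since |3.321| > 1.96, Reject H₀.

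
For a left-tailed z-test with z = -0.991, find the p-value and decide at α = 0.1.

p = P(Z < -0.991) = Φ(-0.991) ≈ 0.1608. Since p ≥ 0.1, fail to reject H₀ (not significant) at α = 0.1.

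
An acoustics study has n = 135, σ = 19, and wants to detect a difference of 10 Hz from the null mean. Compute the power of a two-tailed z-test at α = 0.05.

SE = σ/√n = 19/√135 = 1.635. Non-centrality λ = d/SE = 10/1.635 = 6.115. Power ≈ Φ(λ - z_{α/2}) = Φ(6.115 - 1.96) = Φ(4.155) = 1.0.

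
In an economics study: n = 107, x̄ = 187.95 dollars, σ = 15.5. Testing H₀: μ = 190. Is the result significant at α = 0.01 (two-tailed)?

z = (187.95 - 190)/(15.5/√107) = -1.368. Since |z| ≤ 2.576, not significant at α = 0.01.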